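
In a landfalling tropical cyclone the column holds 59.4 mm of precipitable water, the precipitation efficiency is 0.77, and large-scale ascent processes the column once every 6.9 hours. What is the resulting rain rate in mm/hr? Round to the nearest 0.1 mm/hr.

R ≈ 6.6 mm/hr

Each overturning extracts ε × PW = 0.77 × 59.4 = 45.738 mm.
Rate = ε·PW / τ = 45.738 / 6.9 h = 6.6 mm/hr.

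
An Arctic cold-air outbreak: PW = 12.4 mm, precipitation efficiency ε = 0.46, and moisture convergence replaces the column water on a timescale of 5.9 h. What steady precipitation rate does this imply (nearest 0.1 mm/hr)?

Each overturning extracts ε × PW = 0.46 × 12.4 = 5.704 mm.
Rate = ε·PW / τ = 5.704 / 5.9 h = 1.0 mm/hr.

R ≈ 1.0 mm/hr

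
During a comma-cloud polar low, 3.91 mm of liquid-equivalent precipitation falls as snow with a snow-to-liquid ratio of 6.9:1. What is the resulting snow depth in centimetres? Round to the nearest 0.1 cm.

Snow depth = liquid × ratio = 3.91 mm × 6.9 = 26.979 mm = 2.7 cm.

snow depth ≈ 2.7 cm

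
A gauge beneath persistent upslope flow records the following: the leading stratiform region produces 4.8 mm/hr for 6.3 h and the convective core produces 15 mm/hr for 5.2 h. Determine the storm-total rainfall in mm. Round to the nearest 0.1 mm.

Total = Σ Rᵢ Δtᵢ = 4.8 × 6.3 + 15 × 5.2
      = 30.24 + 78 = 108.2 mm.

total ≈ 108.2 mm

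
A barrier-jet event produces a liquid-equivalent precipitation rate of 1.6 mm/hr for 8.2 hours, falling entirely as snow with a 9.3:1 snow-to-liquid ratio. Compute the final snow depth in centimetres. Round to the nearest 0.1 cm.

Liquid-equivalent depth = 1.6 × 8.2 = 13.12 mm.
Snow depth = 13.12 mm × 9.3 = 122.016 mm = 12.2 cm.

snow depth ≈ 12.2 cm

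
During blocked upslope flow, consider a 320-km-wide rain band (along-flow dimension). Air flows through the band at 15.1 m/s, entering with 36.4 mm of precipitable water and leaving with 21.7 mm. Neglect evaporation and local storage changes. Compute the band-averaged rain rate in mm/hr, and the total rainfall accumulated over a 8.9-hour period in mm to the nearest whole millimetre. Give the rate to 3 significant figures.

Column moisture flux per unit crosswind length is F = V × PW.
Inflow: F_in = 15.1 × 36.4 = 549.64 mm·m/s
Outflow: F_out = 15.1 × 21.7 = 327.67 mm·m/s
Steady-state rate R = (F_in − F_out)/L = (549.64 − 327.67) / 320000 m = 6.937e-04 mm/s.
R = 6.937e-04 × 3600 = 2.50 mm/hr.
Over 8.9 h: total = 2.50 × 8.9 = 22.25 ≈ 22 mm.

R ≈ 2.50 mm/hr; total ≈ 22 mm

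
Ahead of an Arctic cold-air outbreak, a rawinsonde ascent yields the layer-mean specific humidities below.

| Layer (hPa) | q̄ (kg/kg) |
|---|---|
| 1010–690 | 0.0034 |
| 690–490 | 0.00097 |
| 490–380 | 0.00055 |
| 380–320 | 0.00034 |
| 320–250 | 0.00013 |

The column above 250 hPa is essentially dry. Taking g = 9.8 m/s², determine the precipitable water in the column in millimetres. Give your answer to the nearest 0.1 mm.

PW ≈ 14.0 mm

Precipitable water is the column-integrated vapour mass per unit area: PW = (1/g) Σ q̄ Δp, with q in kg/kg and Δp in Pa (1 kg/m² of water = 1 mm).
Layer 1010–690 hPa: Δp = 320 hPa = 32000 Pa, q̄ = 0.0034 kg/kg → 0.0034 × 32000 / 9.8 = 11.10 mm
Layer 690–490 hPa: Δp = 200 hPa = 20000 Pa, q̄ = 0.00097 kg/kg → 0.00097 × 20000 / 9.8 = 1.98 mm
Layer 490–380 hPa: Δp = 110 hPa = 11000 Pa, q̄ = 0.00055 kg/kg → 0.00055 × 11000 / 9.8 = 0.62 mm
Layer 380–320 hPa: Δp = 60 hPa = 6000 Pa, q̄ = 0.00034 kg/kg → 0.00034 × 6000 / 9.8 = 0.21 mm
Layer 320–250 hPa: Δp = 70 hPa = 7000 Pa, q̄ = 0.00013 kg/kg → 0.00013 × 7000 / 9.8 = 0.09 mm
PW = 11.10 + 1.98 + 0.62 + 0.21 + 0.09 = 14.00 ≈ 14.0 mm.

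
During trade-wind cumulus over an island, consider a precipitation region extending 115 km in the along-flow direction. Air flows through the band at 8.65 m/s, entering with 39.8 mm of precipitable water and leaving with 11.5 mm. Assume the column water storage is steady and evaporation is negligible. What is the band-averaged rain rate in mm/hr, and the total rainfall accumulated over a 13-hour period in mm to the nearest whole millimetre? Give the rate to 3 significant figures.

R ≈ 7.66 mm/hr; total ≈ 100 mm

Column moisture flux per unit crosswind length is F = V × PW.
Inflow: F_in = 8.65 × 39.8 = 344.27 mm·m/s
Outflow: F_out = 8.65 × 11.5 = 99.475 mm·m/s
Steady-state rate R = (F_in − F_out)/L = (344.27 − 99.475) / 115000 m = 2.129e-03 mm/s.
R = 2.129e-03 × 3600 = 7.66 mm/hr.
Over 13 h: total = 7.66 × 13 = 99.58 ≈ 100 mm.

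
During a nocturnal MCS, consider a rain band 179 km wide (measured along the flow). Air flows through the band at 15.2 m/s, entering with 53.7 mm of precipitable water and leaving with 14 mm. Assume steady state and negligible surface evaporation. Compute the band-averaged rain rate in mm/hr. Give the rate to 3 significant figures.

R ≈ 12.1 mm/hr

Column moisture flux per unit crosswind length is F = V × PW.
Inflow: F_in = 15.2 × 53.7 = 816.24 mm·m/s
Outflow: F_out = 15.2 × 14 = 212.8 mm·m/s
Steady-state rate R = (F_in − F_out)/L = (816.24 − 212.8) / 179000 m = 3.371e-03 mm/s.
R = 3.371e-03 × 3600 = 12.1 mm/hr.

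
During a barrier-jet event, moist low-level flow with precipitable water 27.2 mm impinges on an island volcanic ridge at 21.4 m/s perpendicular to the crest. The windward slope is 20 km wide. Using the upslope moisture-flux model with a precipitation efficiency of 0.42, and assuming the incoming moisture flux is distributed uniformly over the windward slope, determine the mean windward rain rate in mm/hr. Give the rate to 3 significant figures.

R ≈ 44.0 mm/hr

Incoming column moisture flux per unit ridge length: F = V × PW = 21.4 × 27.2 = 582.08 mm·m/s.
Spread over the 20 km slope with efficiency ε = 0.42: R = ε·F/W = 0.42 × 582.08 / 20000 m = 1.222e-02 mm/s.
R = 1.222e-02 × 3600 = 44.0 mm/hr.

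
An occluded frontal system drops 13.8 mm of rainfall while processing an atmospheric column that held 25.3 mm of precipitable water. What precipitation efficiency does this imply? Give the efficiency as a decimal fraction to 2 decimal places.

ε = rainfall / PW = 13.8 / 25.3 = 0.55.

ε ≈ 0.55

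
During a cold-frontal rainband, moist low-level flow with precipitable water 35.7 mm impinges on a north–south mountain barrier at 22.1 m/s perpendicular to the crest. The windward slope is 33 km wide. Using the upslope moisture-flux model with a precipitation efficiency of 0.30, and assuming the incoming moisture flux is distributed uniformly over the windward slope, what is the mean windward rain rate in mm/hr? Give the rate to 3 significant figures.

R ≈ 25.8 mm/hr

Incoming column moisture flux per unit ridge length: F = V × PW = 22.1 × 35.7 = 788.97 mm·m/s.
Spread over the 33 km slope with efficiency ε = 0.30: R = ε·F/W = 0.30 × 788.97 / 33000 m = 7.172e-03 mm/s.
R = 7.172e-03 × 3600 = 25.8 mm/hr.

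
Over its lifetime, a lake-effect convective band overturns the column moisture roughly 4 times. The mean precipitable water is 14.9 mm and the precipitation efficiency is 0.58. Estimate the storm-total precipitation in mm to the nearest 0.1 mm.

precipitation ≈ 34.6 mm

Each cycle deposits ε × PW = 0.58 × 14.9 = 8.642 mm.
Over 4 cycles: 4 × 8.642 = 34.6 mm.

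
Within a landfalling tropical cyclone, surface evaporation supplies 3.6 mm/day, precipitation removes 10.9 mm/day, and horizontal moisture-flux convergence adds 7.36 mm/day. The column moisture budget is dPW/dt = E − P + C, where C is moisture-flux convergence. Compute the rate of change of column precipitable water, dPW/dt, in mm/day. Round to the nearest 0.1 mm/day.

dPW/dt = E − P + C = 3.6 − 10.9 + (7.36) = 0.1 mm/day.

dPW/dt ≈ 0.1 mm/day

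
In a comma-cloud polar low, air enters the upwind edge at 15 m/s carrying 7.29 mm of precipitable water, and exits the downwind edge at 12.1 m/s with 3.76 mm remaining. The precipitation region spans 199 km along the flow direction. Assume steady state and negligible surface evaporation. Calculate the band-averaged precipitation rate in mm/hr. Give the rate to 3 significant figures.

Column moisture flux per unit crosswind length is F = V × PW.
Inflow: F_in = 15 × 7.29 = 109.35 mm·m/s
Outflow: F_out = 12.1 × 3.76 = 45.496 mm·m/s
Steady-state rate R = (F_in − F_out)/L = (109.35 − 45.496) / 199000 m = 3.209e-04 mm/s.
R = 3.209e-04 × 3600 = 1.16 mm/hr.

R ≈ 1.16 mm/hr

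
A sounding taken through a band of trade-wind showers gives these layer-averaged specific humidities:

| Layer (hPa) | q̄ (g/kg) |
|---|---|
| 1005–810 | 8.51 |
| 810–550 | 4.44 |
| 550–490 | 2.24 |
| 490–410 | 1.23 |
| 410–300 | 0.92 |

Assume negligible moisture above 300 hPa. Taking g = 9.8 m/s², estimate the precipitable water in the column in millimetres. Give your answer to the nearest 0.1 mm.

PW ≈ 32.1 mm

Precipitable water is the column-integrated vapour mass per unit area: PW = (1/g) Σ q̄ Δp, with q in kg/kg and Δp in Pa (1 kg/m² of water = 1 mm).
Layer 1005–810 hPa: Δp = 195 hPa = 19500 Pa, q̄ = 0.00851 kg/kg → 0.00851 × 19500 / 9.8 = 16.93 mm
Layer 810–550 hPa: Δp = 260 hPa = 26000 Pa, q̄ = 0.00444 kg/kg → 0.00444 × 26000 / 9.8 = 11.78 mm
Layer 550–490 hPa: Δp = 60 hPa = 6000 Pa, q̄ = 0.00224 kg/kg → 0.00224 × 6000 / 9.8 = 1.37 mm
Layer 490–410 hPa: Δp = 80 hPa = 8000 Pa, q̄ = 0.00123 kg/kg → 0.00123 × 8000 / 9.8 = 1.00 mm
Layer 410–300 hPa: Δp = 110 hPa = 11000 Pa, q̄ = 0.00092 kg/kg → 0.00092 × 11000 / 9.8 = 1.03 mm
PW = 16.93 + 11.78 + 1.37 + 1.00 + 1.03 = 32.11 ≈ 32.1 mm.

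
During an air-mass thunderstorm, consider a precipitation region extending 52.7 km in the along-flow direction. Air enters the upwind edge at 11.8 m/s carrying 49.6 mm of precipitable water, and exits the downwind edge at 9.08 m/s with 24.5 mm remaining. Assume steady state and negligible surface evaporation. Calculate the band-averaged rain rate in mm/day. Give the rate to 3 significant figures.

Column moisture flux per unit crosswind length is F = V × PW.
Inflow: F_in = 11.8 × 49.6 = 585.28 mm·m/s
Outflow: F_out = 9.08 × 24.5 = 222.46 mm·m/s
Steady-state rate R = (F_in − F_out)/L = (585.28 − 222.46) / 52700 m = 6.885e-03 mm/s.
R = 6.885e-03 × 3600 × 24 = 595 mm/day.

R ≈ 595 mm/day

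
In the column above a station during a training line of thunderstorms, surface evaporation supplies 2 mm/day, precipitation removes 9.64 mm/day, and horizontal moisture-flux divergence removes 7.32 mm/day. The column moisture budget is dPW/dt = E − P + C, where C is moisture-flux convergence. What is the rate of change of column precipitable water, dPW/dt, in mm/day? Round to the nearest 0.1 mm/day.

dPW/dt ≈ -15.0 mm/day

dPW/dt = E − P + C = 2 − 9.64 + (-7.32) = -15.0 mm/day.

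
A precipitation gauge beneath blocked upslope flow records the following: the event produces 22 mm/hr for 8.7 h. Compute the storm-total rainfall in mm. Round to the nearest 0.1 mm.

total ≈ 191.4 mm

Total = Σ Rᵢ Δtᵢ = 22 × 8.7
      = 191.4 = 191.4 mm.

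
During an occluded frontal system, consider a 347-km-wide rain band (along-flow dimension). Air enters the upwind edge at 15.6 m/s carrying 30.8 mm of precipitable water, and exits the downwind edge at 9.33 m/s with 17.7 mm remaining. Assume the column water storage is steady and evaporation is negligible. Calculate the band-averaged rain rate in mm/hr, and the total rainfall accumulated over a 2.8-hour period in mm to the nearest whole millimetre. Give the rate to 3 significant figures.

R ≈ 3.27 mm/hr; total ≈ 9 mm

Column moisture flux per unit crosswind length is F = V × PW.
Inflow: F_in = 15.6 × 30.8 = 480.48 mm·m/s
Outflow: F_out = 9.33 × 17.7 = 165.141 mm·m/s
Steady-state rate R = (F_in − F_out)/L = (480.48 − 165.141) / 347000 m = 9.088e-04 mm/s.
R = 9.088e-04 × 3600 = 3.27 mm/hr.
Over 2.8 h: total = 3.27 × 2.8 = 9.156 ≈ 9 mm.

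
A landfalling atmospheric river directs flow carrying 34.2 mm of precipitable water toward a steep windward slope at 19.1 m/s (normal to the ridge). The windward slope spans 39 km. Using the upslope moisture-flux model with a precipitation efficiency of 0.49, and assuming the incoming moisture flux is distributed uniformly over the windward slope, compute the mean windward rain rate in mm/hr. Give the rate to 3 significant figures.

Incoming column moisture flux per unit ridge length: F = V × PW = 19.1 × 34.2 = 653.22 mm·m/s.
Spread over the 39 km slope with efficiency ε = 0.49: R = ε·F/W = 0.49 × 653.22 / 39000 m = 8.207e-03 mm/s.
R = 8.207e-03 × 3600 = 29.5 mm/hr.

R ≈ 29.5 mm/hr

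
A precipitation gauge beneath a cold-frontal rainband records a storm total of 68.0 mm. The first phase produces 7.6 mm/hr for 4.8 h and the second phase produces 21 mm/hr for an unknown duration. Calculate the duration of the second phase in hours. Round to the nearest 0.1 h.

Known phases: 7.6 × 4.8 = 36.48 mm.
Remaining depth = 68.0 − 36.48 = 31.52 mm.
Duration = 31.52 / 21 = 1.5 h.

duration ≈ 1.5 h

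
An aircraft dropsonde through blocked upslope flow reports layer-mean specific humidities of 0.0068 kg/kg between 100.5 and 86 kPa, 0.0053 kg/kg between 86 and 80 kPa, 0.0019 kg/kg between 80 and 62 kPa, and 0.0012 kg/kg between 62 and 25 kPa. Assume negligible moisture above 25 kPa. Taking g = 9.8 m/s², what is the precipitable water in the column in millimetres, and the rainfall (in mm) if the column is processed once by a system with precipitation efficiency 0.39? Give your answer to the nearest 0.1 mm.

Precipitable water is the column-integrated vapour mass per unit area: PW = (1/g) Σ q̄ Δp, with q in kg/kg and Δp in Pa (1 kg/m² of water = 1 mm).
Layer 100.5–86 kPa: Δp = 145 hPa = 14500 Pa, q̄ = 0.0068 kg/kg → 0.0068 × 14500 / 9.8 = 10.06 mm
Layer 86–80 kPa: Δp = 60 hPa = 6000 Pa, q̄ = 0.0053 kg/kg → 0.0053 × 6000 / 9.8 = 3.24 mm
Layer 80–62 kPa: Δp = 180 hPa = 18000 Pa, q̄ = 0.0019 kg/kg → 0.0019 × 18000 / 9.8 = 3.49 mm
Layer 62–25 kPa: Δp = 370 hPa = 37000 Pa, q̄ = 0.0012 kg/kg → 0.0012 × 37000 / 9.8 = 4.53 mm
PW = 10.06 + 3.24 + 3.49 + 4.53 = 21.32 ≈ 21.3 mm.
Rainfall = ε × PW = 0.39 × 21.3 = 8.3 mm.

PW ≈ 21.3 mm; rainfall ≈ 8.3 mm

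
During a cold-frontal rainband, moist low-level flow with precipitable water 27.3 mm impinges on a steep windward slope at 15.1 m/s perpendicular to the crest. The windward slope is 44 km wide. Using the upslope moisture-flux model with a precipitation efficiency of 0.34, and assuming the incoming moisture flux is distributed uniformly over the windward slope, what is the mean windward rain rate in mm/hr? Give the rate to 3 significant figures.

Incoming column moisture flux per unit ridge length: F = V × PW = 15.1 × 27.3 = 412.23 mm·m/s.
Spread over the 44 km slope with efficiency ε = 0.34: R = ε·F/W = 0.34 × 412.23 / 44000 m = 3.185e-03 mm/s.
R = 3.185e-03 × 3600 = 11.5 mm/hr.

R ≈ 11.5 mm/hr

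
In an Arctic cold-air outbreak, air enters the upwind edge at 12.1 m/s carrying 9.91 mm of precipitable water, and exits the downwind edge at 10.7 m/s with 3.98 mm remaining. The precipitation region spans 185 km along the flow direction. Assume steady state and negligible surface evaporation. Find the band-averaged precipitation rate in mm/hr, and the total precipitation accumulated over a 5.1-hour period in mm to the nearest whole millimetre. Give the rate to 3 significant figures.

Column moisture flux per unit crosswind length is F = V × PW.
Inflow: F_in = 12.1 × 9.91 = 119.911 mm·m/s
Outflow: F_out = 10.7 × 3.98 = 42.586 mm·m/s
Steady-state rate R = (F_in − F_out)/L = (119.911 − 42.586) / 185000 m = 4.180e-04 mm/s.
R = 4.180e-04 × 3600 = 1.50 mm/hr.
Over 5.1 h: total = 1.50 × 5.1 = 7.65 ≈ 8 mm.

R ≈ 1.50 mm/hr; total ≈ 8 mm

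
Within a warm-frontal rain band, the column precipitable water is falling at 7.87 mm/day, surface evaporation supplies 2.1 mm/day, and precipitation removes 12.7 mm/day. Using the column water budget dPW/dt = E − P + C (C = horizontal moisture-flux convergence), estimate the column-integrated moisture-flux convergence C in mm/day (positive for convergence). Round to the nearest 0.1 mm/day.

C ≈ 2.7 mm/day

dPW/dt = -7.87 mm/day.
C = dPW/dt − E + P = (-7.87) − 2.1 + 12.7 = 2.7 mm/day.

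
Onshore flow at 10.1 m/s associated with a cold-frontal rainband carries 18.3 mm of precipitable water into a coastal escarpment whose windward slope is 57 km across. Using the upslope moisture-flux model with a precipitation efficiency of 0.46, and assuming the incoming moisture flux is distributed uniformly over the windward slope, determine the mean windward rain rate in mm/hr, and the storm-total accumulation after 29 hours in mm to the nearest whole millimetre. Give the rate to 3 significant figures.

Incoming column moisture flux per unit ridge length: F = V × PW = 10.1 × 18.3 = 184.83 mm·m/s.
Spread over the 57 km slope with efficiency ε = 0.46: R = ε·F/W = 0.46 × 184.83 / 57000 m = 1.492e-03 mm/s.
R = 1.492e-03 × 3600 = 5.37 mm/hr.
Over 29 h: total = 5.37 × 29 = 155.73 ≈ 156 mm.

R ≈ 5.37 mm/hr; total ≈ 156 mm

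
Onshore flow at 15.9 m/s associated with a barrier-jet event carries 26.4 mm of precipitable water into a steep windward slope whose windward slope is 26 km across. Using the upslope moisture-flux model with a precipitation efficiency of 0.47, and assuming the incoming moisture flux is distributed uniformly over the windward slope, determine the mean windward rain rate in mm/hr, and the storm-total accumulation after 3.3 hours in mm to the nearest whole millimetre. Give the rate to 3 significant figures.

Incoming column moisture flux per unit ridge length: F = V × PW = 15.9 × 26.4 = 419.76 mm·m/s.
Spread over the 26 km slope with efficiency ε = 0.47: R = ε·F/W = 0.47 × 419.76 / 26000 m = 7.588e-03 mm/s.
R = 7.588e-03 × 3600 = 27.3 mm/hr.
Over 3.3 h: total = 27.3 × 3.3 = 90.09 ≈ 90 mm.

R ≈ 27.3 mm/hr; total ≈ 90 mm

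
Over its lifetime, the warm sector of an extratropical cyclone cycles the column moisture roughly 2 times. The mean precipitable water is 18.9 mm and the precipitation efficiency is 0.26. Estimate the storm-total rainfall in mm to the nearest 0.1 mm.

Each cycle deposits ε × PW = 0.26 × 18.9 = 4.914 mm.
Over 2 cycles: 2 × 4.914 = 9.8 mm.

rainfall ≈ 9.8 mm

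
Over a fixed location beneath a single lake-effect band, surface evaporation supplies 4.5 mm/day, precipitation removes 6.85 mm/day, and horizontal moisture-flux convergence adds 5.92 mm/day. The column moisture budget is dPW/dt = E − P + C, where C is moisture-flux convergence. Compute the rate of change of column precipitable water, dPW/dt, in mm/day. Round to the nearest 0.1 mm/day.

dPW/dt ≈ 3.6 mm/day

dPW/dt = E − P + C = 4.5 − 6.85 + (5.92) = 3.6 mm/day.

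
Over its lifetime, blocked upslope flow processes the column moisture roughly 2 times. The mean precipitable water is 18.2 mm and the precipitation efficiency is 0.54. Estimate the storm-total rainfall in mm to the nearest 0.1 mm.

rainfall ≈ 19.7 mm

Each cycle deposits ε × PW = 0.54 × 18.2 = 9.828 mm.
Over 2 cycles: 2 × 9.828 = 19.7 mm.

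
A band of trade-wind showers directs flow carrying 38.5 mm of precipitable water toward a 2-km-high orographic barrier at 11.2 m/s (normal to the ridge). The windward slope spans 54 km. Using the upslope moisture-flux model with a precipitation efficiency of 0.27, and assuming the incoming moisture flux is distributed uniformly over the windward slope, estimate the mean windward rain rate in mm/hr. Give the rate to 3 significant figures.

Incoming column moisture flux per unit ridge length: F = V × PW = 11.2 × 38.5 = 431.2 mm·m/s.
Spread over the 54 km slope with efficiency ε = 0.27: R = ε·F/W = 0.27 × 431.2 / 54000 m = 2.156e-03 mm/s.
R = 2.156e-03 × 3600 = 7.76 mm/hr.

R ≈ 7.76 mm/hr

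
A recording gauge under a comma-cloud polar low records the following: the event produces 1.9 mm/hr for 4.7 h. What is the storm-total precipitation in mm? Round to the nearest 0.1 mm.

total ≈ 8.9 mm

Total = Σ Rᵢ Δtᵢ = 1.9 × 4.7
      = 8.93 = 8.9 mm.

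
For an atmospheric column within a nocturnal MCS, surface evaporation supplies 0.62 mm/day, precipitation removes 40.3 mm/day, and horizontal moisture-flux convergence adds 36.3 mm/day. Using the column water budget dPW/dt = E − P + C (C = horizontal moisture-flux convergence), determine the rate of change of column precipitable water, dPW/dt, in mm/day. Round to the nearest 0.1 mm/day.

dPW/dt ≈ -3.4 mm/day

dPW/dt = E − P + C = 0.62 − 40.3 + (36.3) = -3.4 mm/day.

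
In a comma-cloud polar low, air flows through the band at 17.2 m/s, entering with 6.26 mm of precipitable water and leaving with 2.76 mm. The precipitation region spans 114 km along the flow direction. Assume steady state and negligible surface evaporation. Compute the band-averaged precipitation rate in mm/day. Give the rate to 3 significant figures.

R ≈ 45.6 mm/day

Column moisture flux per unit crosswind length is F = V × PW.
Inflow: F_in = 17.2 × 6.26 = 107.672 mm·m/s
Outflow: F_out = 17.2 × 2.76 = 47.472 mm·m/s
Steady-state rate R = (F_in − F_out)/L = (107.672 − 47.472) / 114000 m = 5.281e-04 mm/s.
R = 5.281e-04 × 3600 × 24 = 45.6 mm/day.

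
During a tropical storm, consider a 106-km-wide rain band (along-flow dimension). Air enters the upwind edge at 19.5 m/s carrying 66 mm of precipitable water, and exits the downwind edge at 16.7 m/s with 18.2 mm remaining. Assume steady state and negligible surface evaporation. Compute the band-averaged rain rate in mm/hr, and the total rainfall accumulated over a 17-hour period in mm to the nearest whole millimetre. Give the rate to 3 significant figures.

Column moisture flux per unit crosswind length is F = V × PW.
Inflow: F_in = 19.5 × 66 = 1287 mm·m/s
Outflow: F_out = 16.7 × 18.2 = 303.94 mm·m/s
Steady-state rate R = (F_in − F_out)/L = (1287 − 303.94) / 106000 m = 9.274e-03 mm/s.
R = 9.274e-03 × 3600 = 33.4 mm/hr.
Over 17 h: total = 33.4 × 17 = 567.8 ≈ 568 mm.

R ≈ 33.4 mm/hr; total ≈ 568 mm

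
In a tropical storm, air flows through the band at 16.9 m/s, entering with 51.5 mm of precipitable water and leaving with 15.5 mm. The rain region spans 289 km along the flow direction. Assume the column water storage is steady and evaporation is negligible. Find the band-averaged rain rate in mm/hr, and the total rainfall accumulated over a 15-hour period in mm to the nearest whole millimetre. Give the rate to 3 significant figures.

R ≈ 7.58 mm/hr; total ≈ 114 mm

Column moisture flux per unit crosswind length is F = V × PW.
Inflow: F_in = 16.9 × 51.5 = 870.35 mm·m/s
Outflow: F_out = 16.9 × 15.5 = 261.95 mm·m/s
Steady-state rate R = (F_in − F_out)/L = (870.35 − 261.95) / 289000 m = 2.105e-03 mm/s.
R = 2.105e-03 × 3600 = 7.58 mm/hr.
Over 15 h: total = 7.58 × 15 = 113.7 ≈ 114 mm.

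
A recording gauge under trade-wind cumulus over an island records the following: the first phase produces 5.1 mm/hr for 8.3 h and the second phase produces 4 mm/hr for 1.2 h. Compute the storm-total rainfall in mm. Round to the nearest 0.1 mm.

Total = Σ Rᵢ Δtᵢ = 5.1 × 8.3 + 4 × 1.2
      = 42.33 + 4.8 = 47.1 mm.

total ≈ 47.1 mm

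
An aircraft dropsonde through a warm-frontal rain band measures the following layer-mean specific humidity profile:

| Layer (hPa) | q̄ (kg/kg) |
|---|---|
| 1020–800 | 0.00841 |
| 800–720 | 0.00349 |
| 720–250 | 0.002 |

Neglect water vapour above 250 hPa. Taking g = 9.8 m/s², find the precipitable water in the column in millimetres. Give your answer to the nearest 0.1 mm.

PW ≈ 31.3 mm

Precipitable water is the column-integrated vapour mass per unit area: PW = (1/g) Σ q̄ Δp, with q in kg/kg and Δp in Pa (1 kg/m² of water = 1 mm).
Layer 1020–800 hPa: Δp = 220 hPa = 22000 Pa, q̄ = 0.00841 kg/kg → 0.00841 × 22000 / 9.8 = 18.88 mm
Layer 800–720 hPa: Δp = 80 hPa = 8000 Pa, q̄ = 0.00349 kg/kg → 0.00349 × 8000 / 9.8 = 2.85 mm
Layer 720–250 hPa: Δp = 470 hPa = 47000 Pa, q̄ = 0.002 kg/kg → 0.002 × 47000 / 9.8 = 9.59 mm
PW = 18.88 + 2.85 + 9.59 = 31.32 ≈ 31.3 mm.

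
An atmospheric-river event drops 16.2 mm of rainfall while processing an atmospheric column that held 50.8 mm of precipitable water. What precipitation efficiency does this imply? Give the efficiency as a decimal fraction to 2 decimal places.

ε = rainfall / PW = 16.2 / 50.8 = 0.32.

ε ≈ 0.32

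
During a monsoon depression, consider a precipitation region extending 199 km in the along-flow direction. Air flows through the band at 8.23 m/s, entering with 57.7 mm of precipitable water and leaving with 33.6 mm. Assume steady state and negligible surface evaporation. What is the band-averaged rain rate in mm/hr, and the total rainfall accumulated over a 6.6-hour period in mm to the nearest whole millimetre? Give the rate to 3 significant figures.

R ≈ 3.59 mm/hr; total ≈ 24 mm

Column moisture flux per unit crosswind length is F = V × PW.
Inflow: F_in = 8.23 × 57.7 = 474.871 mm·m/s
Outflow: F_out = 8.23 × 33.6 = 276.528 mm·m/s
Steady-state rate R = (F_in − F_out)/L = (474.871 − 276.528) / 199000 m = 9.967e-04 mm/s.
R = 9.967e-04 × 3600 = 3.59 mm/hr.
Over 6.6 h: total = 3.59 × 6.6 = 23.694 ≈ 24 mm.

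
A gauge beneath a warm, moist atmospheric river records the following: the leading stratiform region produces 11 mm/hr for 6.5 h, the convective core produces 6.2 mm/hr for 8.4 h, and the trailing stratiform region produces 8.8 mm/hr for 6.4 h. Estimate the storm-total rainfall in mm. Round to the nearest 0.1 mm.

Total = Σ Rᵢ Δtᵢ = 11 × 6.5 + 6.2 × 8.4 + 8.8 × 6.4
      = 71.5 + 52.08 + 56.32 = 179.9 mm.

total ≈ 179.9 mm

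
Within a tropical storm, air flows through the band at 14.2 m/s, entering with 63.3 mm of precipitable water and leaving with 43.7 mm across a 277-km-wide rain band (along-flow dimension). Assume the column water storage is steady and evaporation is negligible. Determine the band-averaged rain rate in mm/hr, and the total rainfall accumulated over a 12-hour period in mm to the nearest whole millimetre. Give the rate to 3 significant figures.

R ≈ 3.62 mm/hr; total ≈ 43 mm

Column moisture flux per unit crosswind length is F = V × PW.
Inflow: F_in = 14.2 × 63.3 = 898.86 mm·m/s
Outflow: F_out = 14.2 × 43.7 = 620.54 mm·m/s
Steady-state rate R = (F_in − F_out)/L = (898.86 − 620.54) / 277000 m = 1.005e-03 mm/s.
R = 1.005e-03 × 3600 = 3.62 mm/hr.
Over 12 h: total = 3.62 × 12 = 43.44 ≈ 43 mm.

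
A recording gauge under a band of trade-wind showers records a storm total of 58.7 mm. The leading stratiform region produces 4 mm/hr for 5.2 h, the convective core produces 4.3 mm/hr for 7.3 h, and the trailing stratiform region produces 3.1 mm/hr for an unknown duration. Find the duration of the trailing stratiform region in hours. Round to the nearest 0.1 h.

Known phases: 4 × 5.2 + 4.3 × 7.3 = 20.8 + 31.39 = 52.19 mm.
Remaining depth = 58.7 − 52.19 = 6.51 mm.
Duration = 6.51 / 3.1 = 2.1 h.

duration ≈ 2.1 h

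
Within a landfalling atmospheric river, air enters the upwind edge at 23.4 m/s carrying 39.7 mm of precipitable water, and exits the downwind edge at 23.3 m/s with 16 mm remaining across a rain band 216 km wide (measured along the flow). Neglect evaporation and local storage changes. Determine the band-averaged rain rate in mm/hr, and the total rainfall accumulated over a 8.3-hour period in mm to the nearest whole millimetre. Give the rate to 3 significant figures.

Column moisture flux per unit crosswind length is F = V × PW.
Inflow: F_in = 23.4 × 39.7 = 928.98 mm·m/s
Outflow: F_out = 23.3 × 16 = 372.8 mm·m/s
Steady-state rate R = (F_in − F_out)/L = (928.98 − 372.8) / 216000 m = 2.575e-03 mm/s.
R = 2.575e-03 × 3600 = 9.27 mm/hr.
Over 8.3 h: total = 9.27 × 8.3 = 76.941 ≈ 77 mm.

R ≈ 9.27 mm/hr; total ≈ 77 mm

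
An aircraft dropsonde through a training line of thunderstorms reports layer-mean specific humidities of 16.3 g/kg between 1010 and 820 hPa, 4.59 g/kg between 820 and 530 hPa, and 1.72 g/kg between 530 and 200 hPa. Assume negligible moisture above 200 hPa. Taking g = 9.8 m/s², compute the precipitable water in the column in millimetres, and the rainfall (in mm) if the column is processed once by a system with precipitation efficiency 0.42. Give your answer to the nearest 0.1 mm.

PW ≈ 51.0 mm; rainfall ≈ 21.4 mm

Precipitable water is the column-integrated vapour mass per unit area: PW = (1/g) Σ q̄ Δp, with q in kg/kg and Δp in Pa (1 kg/m² of water = 1 mm).
Layer 1010–820 hPa: Δp = 190 hPa = 19000 Pa, q̄ = 0.0163 kg/kg → 0.0163 × 19000 / 9.8 = 31.60 mm
Layer 820–530 hPa: Δp = 290 hPa = 29000 Pa, q̄ = 0.00459 kg/kg → 0.00459 × 29000 / 9.8 = 13.58 mm
Layer 530–200 hPa: Δp = 330 hPa = 33000 Pa, q̄ = 0.00172 kg/kg → 0.00172 × 33000 / 9.8 = 5.79 mm
PW = 31.60 + 13.58 + 5.79 = 50.97 ≈ 51.0 mm.
Rainfall = ε × PW = 0.42 × 51.0 = 21.4 mm.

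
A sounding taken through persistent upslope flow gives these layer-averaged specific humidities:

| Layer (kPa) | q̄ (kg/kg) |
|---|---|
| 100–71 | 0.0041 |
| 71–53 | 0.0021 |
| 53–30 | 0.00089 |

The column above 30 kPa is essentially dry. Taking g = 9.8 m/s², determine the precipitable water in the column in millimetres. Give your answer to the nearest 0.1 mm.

Precipitable water is the column-integrated vapour mass per unit area: PW = (1/g) Σ q̄ Δp, with q in kg/kg and Δp in Pa (1 kg/m² of water = 1 mm).
Layer 100–71 kPa: Δp = 290 hPa = 29000 Pa, q̄ = 0.0041 kg/kg → 0.0041 × 29000 / 9.8 = 12.13 mm
Layer 71–53 kPa: Δp = 180 hPa = 18000 Pa, q̄ = 0.0021 kg/kg → 0.0021 × 18000 / 9.8 = 3.86 mm
Layer 53–30 kPa: Δp = 230 hPa = 23000 Pa, q̄ = 0.00089 kg/kg → 0.00089 × 23000 / 9.8 = 2.09 mm
PW = 12.13 + 3.86 + 2.09 = 18.08 ≈ 18.1 mm.

PW ≈ 18.1 mm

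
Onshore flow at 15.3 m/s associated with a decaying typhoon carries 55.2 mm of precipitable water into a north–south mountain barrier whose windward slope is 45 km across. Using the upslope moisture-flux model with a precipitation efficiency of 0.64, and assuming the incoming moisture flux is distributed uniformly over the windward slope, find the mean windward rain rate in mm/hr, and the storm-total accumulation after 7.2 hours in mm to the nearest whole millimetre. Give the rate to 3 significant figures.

R ≈ 43.2 mm/hr; total ≈ 311 mm

Incoming column moisture flux per unit ridge length: F = V × PW = 15.3 × 55.2 = 844.56 mm·m/s.
Spread over the 45 km slope with efficiency ε = 0.64: R = ε·F/W = 0.64 × 844.56 / 45000 m = 1.201e-02 mm/s.
R = 1.201e-02 × 3600 = 43.2 mm/hr.
Over 7.2 h: total = 43.2 × 7.2 = 311.04 ≈ 311 mm.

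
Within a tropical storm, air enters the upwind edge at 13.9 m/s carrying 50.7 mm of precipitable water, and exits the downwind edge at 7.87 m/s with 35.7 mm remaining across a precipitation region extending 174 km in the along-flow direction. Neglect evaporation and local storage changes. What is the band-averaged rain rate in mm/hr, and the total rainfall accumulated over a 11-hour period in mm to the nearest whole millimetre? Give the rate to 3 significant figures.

Column moisture flux per unit crosswind length is F = V × PW.
Inflow: F_in = 13.9 × 50.7 = 704.73 mm·m/s
Outflow: F_out = 7.87 × 35.7 = 280.959 mm·m/s
Steady-state rate R = (F_in − F_out)/L = (704.73 − 280.959) / 174000 m = 2.435e-03 mm/s.
R = 2.435e-03 × 3600 = 8.77 mm/hr.
Over 11 h: total = 8.77 × 11 = 96.47 ≈ 96 mm.

R ≈ 8.77 mm/hr; total ≈ 96 mm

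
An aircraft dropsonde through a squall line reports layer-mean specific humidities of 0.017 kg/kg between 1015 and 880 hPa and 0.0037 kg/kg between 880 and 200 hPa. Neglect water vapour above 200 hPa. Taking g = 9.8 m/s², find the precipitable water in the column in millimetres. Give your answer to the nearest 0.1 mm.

Precipitable water is the column-integrated vapour mass per unit area: PW = (1/g) Σ q̄ Δp, with q in kg/kg and Δp in Pa (1 kg/m² of water = 1 mm).
Layer 1015–880 hPa: Δp = 135 hPa = 13500 Pa, q̄ = 0.017 kg/kg → 0.017 × 13500 / 9.8 = 23.42 mm
Layer 880–200 hPa: Δp = 680 hPa = 68000 Pa, q̄ = 0.0037 kg/kg → 0.0037 × 68000 / 9.8 = 25.67 mm
PW = 23.42 + 25.67 = 49.09 ≈ 49.1 mm.

PW ≈ 49.1 mm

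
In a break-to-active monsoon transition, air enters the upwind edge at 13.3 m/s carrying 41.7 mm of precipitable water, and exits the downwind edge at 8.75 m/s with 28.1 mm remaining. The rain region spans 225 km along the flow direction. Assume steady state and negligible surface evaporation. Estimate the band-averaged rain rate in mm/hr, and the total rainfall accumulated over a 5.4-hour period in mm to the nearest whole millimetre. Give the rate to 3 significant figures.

Column moisture flux per unit crosswind length is F = V × PW.
Inflow: F_in = 13.3 × 41.7 = 554.61 mm·m/s
Outflow: F_out = 8.75 × 28.1 = 245.875 mm·m/s
Steady-state rate R = (F_in − F_out)/L = (554.61 − 245.875) / 225000 m = 1.372e-03 mm/s.
R = 1.372e-03 × 3600 = 4.94 mm/hr.
Over 5.4 h: total = 4.94 × 5.4 = 26.676 ≈ 27 mm.

R ≈ 4.94 mm/hr; total ≈ 27 mm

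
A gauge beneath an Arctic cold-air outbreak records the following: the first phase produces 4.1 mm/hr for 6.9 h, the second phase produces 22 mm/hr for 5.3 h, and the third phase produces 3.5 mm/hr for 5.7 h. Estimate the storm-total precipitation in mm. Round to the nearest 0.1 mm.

Total = Σ Rᵢ Δtᵢ = 4.1 × 6.9 + 22 × 5.3 + 3.5 × 5.7
      = 28.29 + 116.6 + 19.95 = 164.8 mm.

total ≈ 164.8 mm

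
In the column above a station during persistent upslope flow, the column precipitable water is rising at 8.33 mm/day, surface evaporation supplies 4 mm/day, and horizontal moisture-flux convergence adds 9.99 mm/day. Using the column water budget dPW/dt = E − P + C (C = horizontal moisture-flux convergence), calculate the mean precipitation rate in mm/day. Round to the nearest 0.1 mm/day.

dPW/dt = +8.33 mm/day.
P = E + C − dPW/dt = 4 + (9.99) − (+8.33) = 5.7 mm/day.

P ≈ 5.7 mm/day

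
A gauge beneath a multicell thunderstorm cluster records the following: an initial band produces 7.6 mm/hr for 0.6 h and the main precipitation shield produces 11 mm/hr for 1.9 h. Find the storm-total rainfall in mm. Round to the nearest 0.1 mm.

Total = Σ Rᵢ Δtᵢ = 7.6 × 0.6 + 11 × 1.9
      = 4.56 + 20.9 = 25.5 mm.

total ≈ 25.5 mm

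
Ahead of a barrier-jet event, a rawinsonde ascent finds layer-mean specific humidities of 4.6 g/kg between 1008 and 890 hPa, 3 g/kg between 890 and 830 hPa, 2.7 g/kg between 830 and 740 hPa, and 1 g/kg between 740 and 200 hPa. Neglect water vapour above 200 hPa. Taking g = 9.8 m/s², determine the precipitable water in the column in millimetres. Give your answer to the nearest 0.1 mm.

PW ≈ 15.4 mm

Precipitable water is the column-integrated vapour mass per unit area: PW = (1/g) Σ q̄ Δp, with q in kg/kg and Δp in Pa (1 kg/m² of water = 1 mm).
Layer 1008–890 hPa: Δp = 118 hPa = 11800 Pa, q̄ = 0.0046 kg/kg → 0.0046 × 11800 / 9.8 = 5.54 mm
Layer 890–830 hPa: Δp = 60 hPa = 6000 Pa, q̄ = 0.003 kg/kg → 0.003 × 6000 / 9.8 = 1.84 mm
Layer 830–740 hPa: Δp = 90 hPa = 9000 Pa, q̄ = 0.0027 kg/kg → 0.0027 × 9000 / 9.8 = 2.48 mm
Layer 740–200 hPa: Δp = 540 hPa = 54000 Pa, q̄ = 0.001 kg/kg → 0.001 × 54000 / 9.8 = 5.51 mm
PW = 5.54 + 1.84 + 2.48 + 5.51 = 15.37 ≈ 15.4 mm.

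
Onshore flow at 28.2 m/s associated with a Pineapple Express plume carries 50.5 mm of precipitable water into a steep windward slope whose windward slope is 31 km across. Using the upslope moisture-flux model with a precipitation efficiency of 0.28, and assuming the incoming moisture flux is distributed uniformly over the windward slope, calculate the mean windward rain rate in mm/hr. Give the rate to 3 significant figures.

R ≈ 46.3 mm/hr

Incoming column moisture flux per unit ridge length: F = V × PW = 28.2 × 50.5 = 1424.1 mm·m/s.
Spread over the 31 km slope with efficiency ε = 0.28: R = ε·F/W = 0.28 × 1424.1 / 31000 m = 1.286e-02 mm/s.
R = 1.286e-02 × 3600 = 46.3 mm/hr.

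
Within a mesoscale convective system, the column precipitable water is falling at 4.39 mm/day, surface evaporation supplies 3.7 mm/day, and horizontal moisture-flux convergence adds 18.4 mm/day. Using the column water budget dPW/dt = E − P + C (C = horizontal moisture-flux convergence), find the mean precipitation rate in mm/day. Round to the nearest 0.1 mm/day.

dPW/dt = -4.39 mm/day.
P = E + C − dPW/dt = 3.7 + (18.4) − (-4.39) = 26.5 mm/day.

P ≈ 26.5 mm/day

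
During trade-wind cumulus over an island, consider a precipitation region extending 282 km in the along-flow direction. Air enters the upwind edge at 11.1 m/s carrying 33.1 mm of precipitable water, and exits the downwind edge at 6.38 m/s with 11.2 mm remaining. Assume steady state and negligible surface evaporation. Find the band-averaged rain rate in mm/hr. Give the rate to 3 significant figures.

Column moisture flux per unit crosswind length is F = V × PW.
Inflow: F_in = 11.1 × 33.1 = 367.41 mm·m/s
Outflow: F_out = 6.38 × 11.2 = 71.456 mm·m/s
Steady-state rate R = (F_in − F_out)/L = (367.41 − 71.456) / 282000 m = 1.049e-03 mm/s.
R = 1.049e-03 × 3600 = 3.78 mm/hr.

R ≈ 3.78 mm/hr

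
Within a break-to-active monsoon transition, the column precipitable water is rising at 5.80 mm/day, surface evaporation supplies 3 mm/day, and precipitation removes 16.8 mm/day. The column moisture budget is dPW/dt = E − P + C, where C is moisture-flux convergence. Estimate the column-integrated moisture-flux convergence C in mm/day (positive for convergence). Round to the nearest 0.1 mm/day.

C ≈ 19.6 mm/day

dPW/dt = +5.80 mm/day.
C = dPW/dt − E + P = (+5.80) − 3 + 16.8 = 19.6 mm/day.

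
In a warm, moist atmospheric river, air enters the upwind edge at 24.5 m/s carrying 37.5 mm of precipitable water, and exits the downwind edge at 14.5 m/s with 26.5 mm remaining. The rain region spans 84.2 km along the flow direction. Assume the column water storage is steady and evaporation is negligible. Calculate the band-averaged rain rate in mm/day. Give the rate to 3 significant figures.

R ≈ 548 mm/day

Column moisture flux per unit crosswind length is F = V × PW.
Inflow: F_in = 24.5 × 37.5 = 918.75 mm·m/s
Outflow: F_out = 14.5 × 26.5 = 384.25 mm·m/s
Steady-state rate R = (F_in − F_out)/L = (918.75 − 384.25) / 84200 m = 6.348e-03 mm/s.
R = 6.348e-03 × 3600 × 24 = 548 mm/day.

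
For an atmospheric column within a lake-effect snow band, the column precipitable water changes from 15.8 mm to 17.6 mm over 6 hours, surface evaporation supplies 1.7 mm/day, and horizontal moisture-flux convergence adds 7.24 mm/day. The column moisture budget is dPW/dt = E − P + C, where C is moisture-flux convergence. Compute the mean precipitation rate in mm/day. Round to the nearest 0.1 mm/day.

P ≈ 1.7 mm/day

dPW/dt = (17.6 − 15.8) mm / (6/24 day) = +7.200 mm/day.
P = E + C − dPW/dt = 1.7 + (7.24) − (+7.200) = 1.7 mm/day.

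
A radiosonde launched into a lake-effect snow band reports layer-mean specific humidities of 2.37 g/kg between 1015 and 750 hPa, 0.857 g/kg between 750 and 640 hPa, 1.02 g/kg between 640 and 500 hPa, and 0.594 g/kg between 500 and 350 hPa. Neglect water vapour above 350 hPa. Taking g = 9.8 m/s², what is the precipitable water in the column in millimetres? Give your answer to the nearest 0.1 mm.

PW ≈ 9.7 mm

Precipitable water is the column-integrated vapour mass per unit area: PW = (1/g) Σ q̄ Δp, with q in kg/kg and Δp in Pa (1 kg/m² of water = 1 mm).
Layer 1015–750 hPa: Δp = 265 hPa = 26500 Pa, q̄ = 0.00237 kg/kg → 0.00237 × 26500 / 9.8 = 6.41 mm
Layer 750–640 hPa: Δp = 110 hPa = 11000 Pa, q̄ = 0.000857 kg/kg → 0.000857 × 11000 / 9.8 = 0.96 mm
Layer 640–500 hPa: Δp = 140 hPa = 14000 Pa, q̄ = 0.00102 kg/kg → 0.00102 × 14000 / 9.8 = 1.46 mm
Layer 500–350 hPa: Δp = 150 hPa = 15000 Pa, q̄ = 0.000594 kg/kg → 0.000594 × 15000 / 9.8 = 0.91 mm
PW = 6.41 + 0.96 + 1.46 + 0.91 = 9.74 ≈ 9.7 mm.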